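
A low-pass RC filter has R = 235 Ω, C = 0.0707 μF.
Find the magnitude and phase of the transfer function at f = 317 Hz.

Step 1 — Angular frequency: ω = 2π·317 = 1992 rad/s.
Step 2 — Transfer function: H(jω) = 1/(1 + jωRC).
Step 3 — Denominator: 1 + jωRC = 1 + j·1992·235·7.07e-08 = 1 + j0.03309.
Step 4 — H = 0.9989 - j0.03306.
Step 5 — Magnitude: |H| = 0.9995 (-0.0 dB); phase: φ = -1.9°.

|H| = 0.9995 (-0.0 dB), φ = -1.9°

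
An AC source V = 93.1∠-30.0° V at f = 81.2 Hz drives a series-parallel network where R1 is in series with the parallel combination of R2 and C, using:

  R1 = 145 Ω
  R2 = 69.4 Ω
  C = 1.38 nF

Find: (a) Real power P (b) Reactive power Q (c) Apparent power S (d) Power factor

Step 1 — Angular frequency: ω = 2π·f = 2π·81.2 = 510.2 rad/s.
Step 2 — Component impedances:
  R1: Z = R = 145 Ω
  R2: Z = R = 69.4 Ω
  C: Z = 1/(jωC) = -j/(ω·C) = 0 - j1.42e+06 Ω
Step 3 — Parallel branch: R2 || C = 1/(1/R2 + 1/C) = 69.4 - j0.003391 Ω.
Step 4 — Series with R1: Z_total = R1 + (R2 || C) = 214.4 - j0.003391 Ω = 214.4∠-0.0° Ω.
Step 5 — Source phasor: V = 93.1∠-30.0° V = 80.63 - j46.55 V.
Step 6 — Current: I = V / Z = 0.3761 - j0.2171 A = 0.4342∠-30.0° A.
Step 7 — Complex power: S = V·I* = 40.43 - j0.0006394 VA.
Step 8 — Real power: P = Re(S) = 40.43 W.
Step 9 — Reactive power: Q = Im(S) = -0.0006394 VAR.
Step 10 — Apparent power: |S| = 40.43 VA.
Step 11 — Power factor: PF = P/|S| = 1 (leading).

(a) P = 40.43 W  (b) Q = -0.0006394 VAR  (c) S = 40.43 VA  (d) PF = 1 (leading)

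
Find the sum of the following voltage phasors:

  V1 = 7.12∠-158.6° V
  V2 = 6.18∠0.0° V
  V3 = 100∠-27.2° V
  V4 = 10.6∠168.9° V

Step 1 — Convert each phasor to rectangular form:
  V1 = 7.12·(cos(-158.6°) + j·sin(-158.6°)) = -6.629 - j2.598 V
  V2 = 6.18·(cos(0.0°) + j·sin(0.0°)) = 6.18 V
  V3 = 100·(cos(-27.2°) + j·sin(-27.2°)) = 88.94 - j45.71 V
  V4 = 10.6·(cos(168.9°) + j·sin(168.9°)) = -10.4 + j2.041 V
Step 2 — Sum components: V_total = 78.09 - j46.27 V.
Step 3 — Convert to polar: |V_total| = 90.77 V, ∠V_total = -30.6°.

V_total = 90.77∠-30.6° V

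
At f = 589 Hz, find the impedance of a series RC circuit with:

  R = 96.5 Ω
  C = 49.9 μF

Step 1 — Angular frequency: ω = 2π·f = 2π·589 = 3701 rad/s.
Step 2 — Component impedances:
  R: Z = R = 96.5 Ω
  C: Z = 1/(jωC) = -j/(ω·C) = 0 - j5.415 Ω
Step 3 — Series combination: Z_total = R + C = 96.5 - j5.415 Ω = 96.65∠-3.2° Ω.

Z = 96.5 - j5.415 Ω = 96.65∠-3.2° Ω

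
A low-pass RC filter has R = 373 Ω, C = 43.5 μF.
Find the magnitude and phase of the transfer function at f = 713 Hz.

Step 1 — Angular frequency: ω = 2π·713 = 4480 rad/s.
Step 2 — Transfer function: H(jω) = 1/(1 + jωRC).
Step 3 — Denominator: 1 + jωRC = 1 + j·4480·373·4.35e-05 = 1 + j72.69.
Step 4 — H = 0.0001892 - j0.01375.
Step 5 — Magnitude: |H| = 0.01376 (-37.2 dB); phase: φ = -89.2°.

|H| = 0.01376 (-37.2 dB), φ = -89.2°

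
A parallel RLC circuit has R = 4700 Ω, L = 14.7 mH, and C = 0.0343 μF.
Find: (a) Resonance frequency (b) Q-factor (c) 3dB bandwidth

Step 1 — Resonance: ω₀ = 1/√(LC) = 1/√(0.0147·3.43e-08) = 4.453e+04 rad/s.
Step 2 — f₀ = ω₀/(2π) = 7088 Hz.
Step 3 — Parallel Q: Q = R/(ω₀L) = 4700/(4.453e+04·0.0147) = 7.179.
Step 4 — Bandwidth: Δω = ω₀/Q = 6203 rad/s; BW = Δω/(2π) = 987.3 Hz.

(a) f₀ = 7088 Hz  (b) Q = 7.179  (c) BW = 987.3 Hz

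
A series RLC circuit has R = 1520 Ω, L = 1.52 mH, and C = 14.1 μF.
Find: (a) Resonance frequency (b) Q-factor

Step 1 — Resonance condition Im(Z)=0 gives ω₀ = 1/√(LC).
Step 2 — ω₀ = 1/√(0.00152·1.41e-05) = 6831 rad/s.
Step 3 — f₀ = ω₀/(2π) = 1087 Hz.
Step 4 — Series Q: Q = ω₀L/R = 6831·0.00152/1520 = 0.006831.

(a) f₀ = 1087 Hz  (b) Q = 0.006831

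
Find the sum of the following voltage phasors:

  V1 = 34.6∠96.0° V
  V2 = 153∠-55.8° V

Step 1 — Convert each phasor to rectangular form:
  V1 = 34.6·(cos(96.0°) + j·sin(96.0°)) = -3.617 + j34.41 V
  V2 = 153·(cos(-55.8°) + j·sin(-55.8°)) = 86 - j126.5 V
Step 2 — Sum components: V_total = 82.38 - j92.13 V.
Step 3 — Convert to polar: |V_total| = 123.6 V, ∠V_total = -48.2°.

V_total = 123.6∠-48.2° V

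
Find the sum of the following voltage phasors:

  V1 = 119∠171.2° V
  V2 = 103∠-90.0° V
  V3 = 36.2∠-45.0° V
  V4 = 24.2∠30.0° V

Step 1 — Convert each phasor to rectangular form:
  V1 = 119·(cos(171.2°) + j·sin(171.2°)) = -117.6 + j18.21 V
  V2 = 103·(cos(-90.0°) + j·sin(-90.0°)) = 0 - j103 V
  V3 = 36.2·(cos(-45.0°) + j·sin(-45.0°)) = 25.6 - j25.6 V
  V4 = 24.2·(cos(30.0°) + j·sin(30.0°)) = 20.96 + j12.1 V
Step 2 — Sum components: V_total = -71.04 - j98.29 V.
Step 3 — Convert to polar: |V_total| = 121.3 V, ∠V_total = -125.9°.

V_total = 121.3∠-125.9° V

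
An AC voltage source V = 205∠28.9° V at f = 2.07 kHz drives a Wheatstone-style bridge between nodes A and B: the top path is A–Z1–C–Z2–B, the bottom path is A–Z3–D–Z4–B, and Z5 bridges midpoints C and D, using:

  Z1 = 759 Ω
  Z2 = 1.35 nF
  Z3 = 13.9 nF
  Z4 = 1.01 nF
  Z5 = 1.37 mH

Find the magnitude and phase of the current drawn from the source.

Step 1 — Angular frequency: ω = 2π·f = 2π·2070 = 1.301e+04 rad/s.
Step 2 — Component impedances:
  Z1: Z = R = 759 Ω
  Z2: Z = 1/(jωC) = -j/(ω·C) = 0 - j5.695e+04 Ω
  Z3: Z = 1/(jωC) = -j/(ω·C) = 0 - j5531 Ω
  Z4: Z = 1/(jωC) = -j/(ω·C) = 0 - j7.613e+04 Ω
  Z5: Z = jωL = j·1.301e+04·0.00137 = 0 + j17.82 Ω
Step 3 — Bridge requires nodal analysis (the Z5 bridge couples midpoints C and D, so the two paths cannot be reduced to a simple series/parallel combination). Setting node B to ground and injecting 1 A at node A, the 3-node admittance system at A, C, D solves to V_A = Z_AB = 746.9 - j3.268e+04 Ω = 3.269e+04∠-88.7° Ω.
Step 4 — Source phasor: V = 205∠28.9° V = 179.5 + j99.07 V.
Step 5 — Ohm's law: I = V / Z_total = (179.5 + j99.07) / (746.9 - j3.268e+04) = -0.002905 + j0.005558 A.
Step 6 — Convert to polar: |I| = 0.006272 A, ∠I = 117.6°.

I = 0.006272∠117.6° A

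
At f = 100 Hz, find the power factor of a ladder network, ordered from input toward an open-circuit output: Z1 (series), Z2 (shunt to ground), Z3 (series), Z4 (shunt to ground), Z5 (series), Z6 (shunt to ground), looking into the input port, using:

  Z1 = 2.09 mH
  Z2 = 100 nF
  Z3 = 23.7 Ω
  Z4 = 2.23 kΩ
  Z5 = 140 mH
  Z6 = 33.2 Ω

Step 1 — Angular frequency: ω = 2π·f = 2π·100 = 628.3 rad/s.
Step 2 — Component impedances:
  Z1: Z = jωL = j·628.3·0.00209 = 0 + j1.313 Ω
  Z2: Z = 1/(jωC) = -j/(ω·C) = 0 - j1.592e+04 Ω
  Z3: Z = R = 23.7 Ω
  Z4: Z = R = 2230 Ω
  Z5: Z = jωL = j·628.3·0.14 = 0 + j87.96 Ω
  Z6: Z = R = 33.2 Ω
Step 3 — Ladder network (open output): work backward from the far end, alternating series and parallel combinations. Z_in = 60.37 + j86.82 Ω = 105.7∠55.2° Ω.
Step 4 — Power factor: PF = cos(φ) = Re(Z)/|Z| = 60.372/105.75 = 0.5709.
Step 5 — Type: Im(Z) = 86.82 ⇒ lagging (phase φ = 55.2°).

PF = 0.5709 (lagging, φ = 55.2°)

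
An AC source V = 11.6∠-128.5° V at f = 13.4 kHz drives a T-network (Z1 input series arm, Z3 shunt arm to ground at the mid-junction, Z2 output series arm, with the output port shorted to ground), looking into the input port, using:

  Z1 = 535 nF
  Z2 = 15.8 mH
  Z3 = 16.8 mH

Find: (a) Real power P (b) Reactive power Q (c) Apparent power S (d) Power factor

Step 1 — Angular frequency: ω = 2π·f = 2π·1.34e+04 = 8.419e+04 rad/s.
Step 2 — Component impedances:
  Z1: Z = 1/(jωC) = -j/(ω·C) = 0 - j22.2 Ω
  Z2: Z = jωL = j·8.419e+04·0.0158 = 0 + j1330 Ω
  Z3: Z = jωL = j·8.419e+04·0.0168 = 0 + j1414 Ω
Step 3 — With the output port shorted to ground, the output series arm Z2 runs from the junction to ground; the shunt arm Z3 also runs from the junction to ground. They appear in parallel: Z3 || Z2 = 0 + j685.5 Ω.
Step 4 — Series with input arm Z1: Z_in = Z1 + (Z3 || Z2) = 0 + j663.3 Ω = 663.3∠90.0° Ω.
Step 5 — Source phasor: V = 11.6∠-128.5° V = -7.221 - j9.078 V.
Step 6 — Current: I = V / Z = -0.01369 + j0.01089 A = 0.01749∠141.5° A.
Step 7 — Complex power: S = V·I* = 0 + j0.2029 VA.
Step 8 — Real power: P = Re(S) = 0 W.
Step 9 — Reactive power: Q = Im(S) = 0.2029 VAR.
Step 10 — Apparent power: |S| = 0.2029 VA.
Step 11 — Power factor: PF = P/|S| = 0 (lagging).

(a) P = 0 W  (b) Q = 0.2029 VAR  (c) S = 0.2029 VA  (d) PF = 0 (lagging)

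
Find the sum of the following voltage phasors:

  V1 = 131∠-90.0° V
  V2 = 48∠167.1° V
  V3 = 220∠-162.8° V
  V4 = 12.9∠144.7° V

Step 1 — Convert each phasor to rectangular form:
  V1 = 131·(cos(-90.0°) + j·sin(-90.0°)) = 0 - j131 V
  V2 = 48·(cos(167.1°) + j·sin(167.1°)) = -46.79 + j10.72 V
  V3 = 220·(cos(-162.8°) + j·sin(-162.8°)) = -210.2 - j65.06 V
  V4 = 12.9·(cos(144.7°) + j·sin(144.7°)) = -10.53 + j7.454 V
Step 2 — Sum components: V_total = -267.5 - j177.9 V.
Step 3 — Convert to polar: |V_total| = 321.2 V, ∠V_total = -146.4°.

V_total = 321.2∠-146.4° V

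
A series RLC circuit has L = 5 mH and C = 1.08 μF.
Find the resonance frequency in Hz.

Step 1 — Resonance condition Im(Z)=0 gives ω₀ = 1/√(LC).
Step 2 — ω₀ = 1/√(0.005·1.08e-06) = 1.361e+04 rad/s.
Step 3 — f₀ = ω₀/(2π) = 2166 Hz.

f₀ = 2166 Hz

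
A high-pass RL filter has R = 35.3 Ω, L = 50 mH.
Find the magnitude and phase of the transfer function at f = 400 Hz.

Step 1 — Angular frequency: ω = 2π·400 = 2513 rad/s.
Step 2 — Transfer function: H(jω) = jωL/(R + jωL).
Step 3 — Numerator jωL = j·125.7; denominator R + jωL = 35.3 + j125.7.
Step 4 — H = 0.9269 + j0.2604.
Step 5 — Magnitude: |H| = 0.9627 (-0.3 dB); phase: φ = 15.7°.

|H| = 0.9627 (-0.3 dB), φ = 15.7°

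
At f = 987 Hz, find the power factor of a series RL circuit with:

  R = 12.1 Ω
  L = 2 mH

Step 1 — Angular frequency: ω = 2π·f = 2π·987 = 6202 rad/s.
Step 2 — Component impedances:
  R: Z = R = 12.1 Ω
  L: Z = jωL = j·6202·0.002 = 0 + j12.4 Ω
Step 3 — Series combination: Z_total = R + L = 12.1 + j12.4 Ω = 17.33∠45.7° Ω.
Step 4 — Power factor: PF = cos(φ) = Re(Z)/|Z| = 12.1/17.328 = 0.6983.
Step 5 — Type: Im(Z) = 12.4 ⇒ lagging (phase φ = 45.7°).

PF = 0.6983 (lagging, φ = 45.7°)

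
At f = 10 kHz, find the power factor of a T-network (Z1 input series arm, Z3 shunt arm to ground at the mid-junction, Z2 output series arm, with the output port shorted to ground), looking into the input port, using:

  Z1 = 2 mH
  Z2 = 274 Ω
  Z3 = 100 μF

Step 1 — Angular frequency: ω = 2π·f = 2π·1e+04 = 6.283e+04 rad/s.
Step 2 — Component impedances:
  Z1: Z = jωL = j·6.283e+04·0.002 = 0 + j125.7 Ω
  Z2: Z = R = 274 Ω
  Z3: Z = 1/(jωC) = -j/(ω·C) = 0 - j0.1592 Ω
Step 3 — With the output port shorted to ground, the output series arm Z2 runs from the junction to ground; the shunt arm Z3 also runs from the junction to ground. They appear in parallel: Z3 || Z2 = 9.245e-05 - j0.1592 Ω.
Step 4 — Series with input arm Z1: Z_in = Z1 + (Z3 || Z2) = 9.245e-05 + j125.5 Ω = 125.5∠90.0° Ω.
Step 5 — Power factor: PF = cos(φ) = Re(Z)/|Z| = 9.2446e-05/125.5 = 7.366e-07.
Step 6 — Type: Im(Z) = 125.5 ⇒ lagging (phase φ = 90.0°).

PF = 7.366e-07 (lagging, φ = 90.0°)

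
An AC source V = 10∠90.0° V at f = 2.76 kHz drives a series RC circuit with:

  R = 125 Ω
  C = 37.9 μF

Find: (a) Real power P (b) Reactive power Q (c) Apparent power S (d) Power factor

Step 1 — Angular frequency: ω = 2π·f = 2π·2760 = 1.734e+04 rad/s.
Step 2 — Component impedances:
  R: Z = R = 125 Ω
  C: Z = 1/(jωC) = -j/(ω·C) = 0 - j1.521 Ω
Step 3 — Series combination: Z_total = R + C = 125 - j1.521 Ω = 125∠-0.7° Ω.
Step 4 — Source phasor: V = 10∠90.0° V = 0 + j10 V.
Step 5 — Current: I = V / Z = -0.0009736 + j0.07999 A = 0.07999∠90.7° A.
Step 6 — Complex power: S = V·I* = 0.7999 - j0.009736 VA.
Step 7 — Real power: P = Re(S) = 0.7999 W.
Step 8 — Reactive power: Q = Im(S) = -0.009736 VAR.
Step 9 — Apparent power: |S| = 0.7999 VA.
Step 10 — Power factor: PF = P/|S| = 0.9999 (leading).

(a) P = 0.7999 W  (b) Q = -0.009736 VAR  (c) S = 0.7999 VA  (d) PF = 0.9999 (leading)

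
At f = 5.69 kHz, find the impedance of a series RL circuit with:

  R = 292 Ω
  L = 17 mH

Step 1 — Angular frequency: ω = 2π·f = 2π·5690 = 3.575e+04 rad/s.
Step 2 — Component impedances:
  R: Z = R = 292 Ω
  L: Z = jωL = j·3.575e+04·0.017 = 0 + j607.8 Ω
Step 3 — Series combination: Z_total = R + L = 292 + j607.8 Ω = 674.3∠64.3° Ω.

Z = 292 + j607.8 Ω = 674.3∠64.3° Ω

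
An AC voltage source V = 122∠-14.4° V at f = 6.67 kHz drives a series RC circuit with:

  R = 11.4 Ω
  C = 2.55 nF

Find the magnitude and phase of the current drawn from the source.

Step 1 — Angular frequency: ω = 2π·f = 2π·6670 = 4.191e+04 rad/s.
Step 2 — Component impedances:
  R: Z = R = 11.4 Ω
  C: Z = 1/(jωC) = -j/(ω·C) = 0 - j9357 Ω
Step 3 — Series combination: Z_total = R + C = 11.4 - j9357 Ω = 9357∠-89.9° Ω.
Step 4 — Source phasor: V = 122∠-14.4° V = 118.2 - j30.34 V.
Step 5 — Ohm's law: I = V / Z_total = (118.2 - j30.34) / (11.4 - j9357) = 0.003258 + j0.01262 A.
Step 6 — Convert to polar: |I| = 0.01304 A, ∠I = 75.5°.

I = 0.01304∠75.5° A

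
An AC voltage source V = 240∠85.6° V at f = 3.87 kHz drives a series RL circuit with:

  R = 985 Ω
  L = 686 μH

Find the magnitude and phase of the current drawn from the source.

Step 1 — Angular frequency: ω = 2π·f = 2π·3870 = 2.432e+04 rad/s.
Step 2 — Component impedances:
  R: Z = R = 985 Ω
  L: Z = jωL = j·2.432e+04·0.000686 = 0 + j16.68 Ω
Step 3 — Series combination: Z_total = R + L = 985 + j16.68 Ω = 985.1∠1.0° Ω.
Step 4 — Source phasor: V = 240∠85.6° V = 18.41 + j239.3 V.
Step 5 — Ohm's law: I = V / Z_total = (18.41 + j239.3) / (985 + j16.68) = 0.0228 + j0.2426 A.
Step 6 — Convert to polar: |I| = 0.2436 A, ∠I = 84.6°.

I = 0.2436∠84.6° A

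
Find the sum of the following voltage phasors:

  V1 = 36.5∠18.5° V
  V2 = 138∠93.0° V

Step 1 — Convert each phasor to rectangular form:
  V1 = 36.5·(cos(18.5°) + j·sin(18.5°)) = 34.61 + j11.58 V
  V2 = 138·(cos(93.0°) + j·sin(93.0°)) = -7.222 + j137.8 V
Step 2 — Sum components: V_total = 27.39 + j149.4 V.
Step 3 — Convert to polar: |V_total| = 151.9 V, ∠V_total = 79.6°.

V_total = 151.9∠79.6° V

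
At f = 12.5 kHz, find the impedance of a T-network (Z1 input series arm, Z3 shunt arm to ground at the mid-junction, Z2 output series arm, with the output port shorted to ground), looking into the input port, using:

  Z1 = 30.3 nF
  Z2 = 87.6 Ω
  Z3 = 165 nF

Step 1 — Angular frequency: ω = 2π·f = 2π·1.25e+04 = 7.854e+04 rad/s.
Step 2 — Component impedances:
  Z1: Z = 1/(jωC) = -j/(ω·C) = 0 - j420.2 Ω
  Z2: Z = R = 87.6 Ω
  Z3: Z = 1/(jωC) = -j/(ω·C) = 0 - j77.17 Ω
Step 3 — With the output port shorted to ground, the output series arm Z2 runs from the junction to ground; the shunt arm Z3 also runs from the junction to ground. They appear in parallel: Z3 || Z2 = 38.27 - j43.45 Ω.
Step 4 — Series with input arm Z1: Z_in = Z1 + (Z3 || Z2) = 38.27 - j463.7 Ω = 465.2∠-85.3° Ω.

Z = 38.27 - j463.7 Ω = 465.2∠-85.3° Ω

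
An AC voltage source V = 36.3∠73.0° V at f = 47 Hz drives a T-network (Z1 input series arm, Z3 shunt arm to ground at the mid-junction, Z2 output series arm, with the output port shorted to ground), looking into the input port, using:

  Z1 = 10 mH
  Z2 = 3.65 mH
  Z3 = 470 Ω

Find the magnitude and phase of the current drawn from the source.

Step 1 — Angular frequency: ω = 2π·f = 2π·47 = 295.3 rad/s.
Step 2 — Component impedances:
  Z1: Z = jωL = j·295.3·0.01 = 0 + j2.953 Ω
  Z2: Z = jωL = j·295.3·0.00365 = 0 + j1.078 Ω
  Z3: Z = R = 470 Ω
Step 3 — With the output port shorted to ground, the output series arm Z2 runs from the junction to ground; the shunt arm Z3 also runs from the junction to ground. They appear in parallel: Z3 || Z2 = 0.002472 + j1.078 Ω.
Step 4 — Series with input arm Z1: Z_in = Z1 + (Z3 || Z2) = 0.002472 + j4.031 Ω = 4.031∠90.0° Ω.
Step 5 — Source phasor: V = 36.3∠73.0° V = 10.61 + j34.71 V.
Step 6 — Ohm's law: I = V / Z_total = (10.61 + j34.71) / (0.002472 + j4.031) = 8.613 - j2.628 A.
Step 7 — Convert to polar: |I| = 9.005 A, ∠I = -17.0°.

I = 9.005∠-17.0° A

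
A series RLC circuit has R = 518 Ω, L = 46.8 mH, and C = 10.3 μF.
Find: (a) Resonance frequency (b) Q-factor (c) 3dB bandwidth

Step 1 — Resonance: ω₀ = 1/√(LC) = 1/√(0.0468·1.03e-05) = 1440 rad/s.
Step 2 — f₀ = ω₀/(2π) = 229.2 Hz.
Step 3 — Series Q: Q = ω₀L/R = 1440·0.0468/518 = 0.1301.
Step 4 — Bandwidth: Δω = ω₀/Q = 1.107e+04 rad/s; BW = Δω/(2π) = 1762 Hz.

(a) f₀ = 229.2 Hz  (b) Q = 0.1301  (c) BW = 1762 Hz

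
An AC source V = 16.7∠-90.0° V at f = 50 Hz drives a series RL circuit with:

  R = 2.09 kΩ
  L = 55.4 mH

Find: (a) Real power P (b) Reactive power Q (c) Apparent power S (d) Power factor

Step 1 — Angular frequency: ω = 2π·f = 2π·50 = 314.2 rad/s.
Step 2 — Component impedances:
  R: Z = R = 2090 Ω
  L: Z = jωL = j·314.2·0.0554 = 0 + j17.4 Ω
Step 3 — Series combination: Z_total = R + L = 2090 + j17.4 Ω = 2090∠0.5° Ω.
Step 4 — Source phasor: V = 16.7∠-90.0° V = 0 - j16.7 V.
Step 5 — Current: I = V / Z = -6.654e-05 - j0.00799 A = 0.00799∠-90.5° A.
Step 6 — Complex power: S = V·I* = 0.1334 + j0.001111 VA.
Step 7 — Real power: P = Re(S) = 0.1334 W.
Step 8 — Reactive power: Q = Im(S) = 0.001111 VAR.
Step 9 — Apparent power: |S| = 0.1334 VA.
Step 10 — Power factor: PF = P/|S| = 1 (lagging).

(a) P = 0.1334 W  (b) Q = 0.001111 VAR  (c) S = 0.1334 VA  (d) PF = 1 (lagging)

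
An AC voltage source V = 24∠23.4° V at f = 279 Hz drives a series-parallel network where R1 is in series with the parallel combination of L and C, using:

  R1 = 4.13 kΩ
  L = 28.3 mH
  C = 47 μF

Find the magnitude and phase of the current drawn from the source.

Step 1 — Angular frequency: ω = 2π·f = 2π·279 = 1753 rad/s.
Step 2 — Component impedances:
  R1: Z = R = 4130 Ω
  L: Z = jωL = j·1753·0.0283 = 0 + j49.61 Ω
  C: Z = 1/(jωC) = -j/(ω·C) = 0 - j12.14 Ω
Step 3 — Parallel branch: L || C = 1/(1/L + 1/C) = 0 - j16.07 Ω.
Step 4 — Series with R1: Z_total = R1 + (L || C) = 4130 - j16.07 Ω = 4130∠-0.2° Ω.
Step 5 — Source phasor: V = 24∠23.4° V = 22.03 + j9.532 V.
Step 6 — Ohm's law: I = V / Z_total = (22.03 + j9.532) / (4130 - j16.07) = 0.005324 + j0.002329 A.
Step 7 — Convert to polar: |I| = 0.005811 A, ∠I = 23.6°.

I = 0.005811∠23.6° A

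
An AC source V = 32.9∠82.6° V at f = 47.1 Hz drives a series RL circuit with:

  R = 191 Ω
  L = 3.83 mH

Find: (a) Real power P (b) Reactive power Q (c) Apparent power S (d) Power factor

Step 1 — Angular frequency: ω = 2π·f = 2π·47.1 = 295.9 rad/s.
Step 2 — Component impedances:
  R: Z = R = 191 Ω
  L: Z = jωL = j·295.9·0.00383 = 0 + j1.133 Ω
Step 3 — Series combination: Z_total = R + L = 191 + j1.133 Ω = 191∠0.3° Ω.
Step 4 — Source phasor: V = 32.9∠82.6° V = 4.237 + j32.63 V.
Step 5 — Current: I = V / Z = 0.0232 + j0.1707 A = 0.1722∠82.3° A.
Step 6 — Complex power: S = V·I* = 5.667 + j0.03363 VA.
Step 7 — Real power: P = Re(S) = 5.667 W.
Step 8 — Reactive power: Q = Im(S) = 0.03363 VAR.
Step 9 — Apparent power: |S| = 5.667 VA.
Step 10 — Power factor: PF = P/|S| = 1 (lagging).

(a) P = 5.667 W  (b) Q = 0.03363 VAR  (c) S = 5.667 VA  (d) PF = 1 (lagging)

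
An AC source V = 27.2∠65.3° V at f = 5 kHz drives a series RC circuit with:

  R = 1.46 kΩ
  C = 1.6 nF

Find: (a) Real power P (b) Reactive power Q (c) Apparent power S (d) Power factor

Step 1 — Angular frequency: ω = 2π·f = 2π·5000 = 3.142e+04 rad/s.
Step 2 — Component impedances:
  R: Z = R = 1460 Ω
  C: Z = 1/(jωC) = -j/(ω·C) = 0 - j1.989e+04 Ω
Step 3 — Series combination: Z_total = R + C = 1460 - j1.989e+04 Ω = 1.995e+04∠-85.8° Ω.
Step 4 — Source phasor: V = 27.2∠65.3° V = 11.37 + j24.71 V.
Step 5 — Current: I = V / Z = -0.001194 + j0.0006589 A = 0.001364∠151.1° A.
Step 6 — Complex power: S = V·I* = 0.002715 - j0.03699 VA.
Step 7 — Real power: P = Re(S) = 0.002715 W.
Step 8 — Reactive power: Q = Im(S) = -0.03699 VAR.
Step 9 — Apparent power: |S| = 0.03709 VA.
Step 10 — Power factor: PF = P/|S| = 0.07319 (leading).

(a) P = 0.002715 W  (b) Q = -0.03699 VAR  (c) S = 0.03709 VA  (d) PF = 0.07319 (leading)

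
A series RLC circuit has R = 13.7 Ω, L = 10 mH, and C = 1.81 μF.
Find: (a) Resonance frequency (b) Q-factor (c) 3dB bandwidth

Step 1 — Resonance: ω₀ = 1/√(LC) = 1/√(0.01·1.81e-06) = 7433 rad/s.
Step 2 — f₀ = ω₀/(2π) = 1183 Hz.
Step 3 — Series Q: Q = ω₀L/R = 7433·0.01/13.7 = 5.426.
Step 4 — Bandwidth: Δω = ω₀/Q = 1370 rad/s; BW = Δω/(2π) = 218 Hz.

(a) f₀ = 1183 Hz  (b) Q = 5.426  (c) BW = 218 Hz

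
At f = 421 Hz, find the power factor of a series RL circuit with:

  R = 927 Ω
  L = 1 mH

Step 1 — Angular frequency: ω = 2π·f = 2π·421 = 2645 rad/s.
Step 2 — Component impedances:
  R: Z = R = 927 Ω
  L: Z = jωL = j·2645·0.001 = 0 + j2.645 Ω
Step 3 — Series combination: Z_total = R + L = 927 + j2.645 Ω = 927∠0.2° Ω.
Step 4 — Power factor: PF = cos(φ) = Re(Z)/|Z| = 927/927 = 1.
Step 5 — Type: Im(Z) = 2.645 ⇒ lagging (phase φ = 0.2°).

PF = 1 (lagging, φ = 0.2°)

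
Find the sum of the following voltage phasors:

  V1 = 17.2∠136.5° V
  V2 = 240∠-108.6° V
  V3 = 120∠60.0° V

Step 1 — Convert each phasor to rectangular form:
  V1 = 17.2·(cos(136.5°) + j·sin(136.5°)) = -12.48 + j11.84 V
  V2 = 240·(cos(-108.6°) + j·sin(-108.6°)) = -76.55 - j227.5 V
  V3 = 120·(cos(60.0°) + j·sin(60.0°)) = 60 + j103.9 V
Step 2 — Sum components: V_total = -29.03 - j111.7 V.
Step 3 — Convert to polar: |V_total| = 115.4 V, ∠V_total = -104.6°.

V_total = 115.4∠-104.6° V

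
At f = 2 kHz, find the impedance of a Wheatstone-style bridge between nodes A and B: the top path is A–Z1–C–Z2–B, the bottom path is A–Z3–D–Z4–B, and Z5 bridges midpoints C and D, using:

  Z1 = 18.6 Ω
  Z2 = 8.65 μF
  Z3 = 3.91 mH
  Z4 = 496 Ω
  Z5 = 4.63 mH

Step 1 — Angular frequency: ω = 2π·f = 2π·2000 = 1.257e+04 rad/s.
Step 2 — Component impedances:
  Z1: Z = R = 18.6 Ω
  Z2: Z = 1/(jωC) = -j/(ω·C) = 0 - j9.2 Ω
  Z3: Z = jωL = j·1.257e+04·0.00391 = 0 + j49.13 Ω
  Z4: Z = R = 496 Ω
  Z5: Z = jωL = j·1.257e+04·0.00463 = 0 + j58.18 Ω
Step 3 — Bridge requires nodal analysis (the Z5 bridge couples midpoints C and D, so the two paths cannot be reduced to a simple series/parallel combination). Setting node B to ground and injecting 1 A at node A, the 3-node admittance system at A, C, D solves to V_A = Z_AB = 17.99 - j5.774 Ω = 18.89∠-17.8° Ω.

Z = 17.99 - j5.774 Ω = 18.89∠-17.8° Ω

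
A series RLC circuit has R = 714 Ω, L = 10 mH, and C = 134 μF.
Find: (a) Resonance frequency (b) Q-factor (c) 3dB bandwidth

Step 1 — Resonance: ω₀ = 1/√(LC) = 1/√(0.01·0.000134) = 863.9 rad/s.
Step 2 — f₀ = ω₀/(2π) = 137.5 Hz.
Step 3 — Series Q: Q = ω₀L/R = 863.9·0.01/714 = 0.0121.
Step 4 — Bandwidth: Δω = ω₀/Q = 7.14e+04 rad/s; BW = Δω/(2π) = 1.136e+04 Hz.

(a) f₀ = 137.5 Hz  (b) Q = 0.0121  (c) BW = 1.136e+04 Hz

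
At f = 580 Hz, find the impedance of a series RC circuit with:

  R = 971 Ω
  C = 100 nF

Step 1 — Angular frequency: ω = 2π·f = 2π·580 = 3644 rad/s.
Step 2 — Component impedances:
  R: Z = R = 971 Ω
  C: Z = 1/(jωC) = -j/(ω·C) = 0 - j2744 Ω
Step 3 — Series combination: Z_total = R + C = 971 - j2744 Ω = 2911∠-70.5° Ω.

Z = 971 - j2744 Ω = 2911∠-70.5° Ω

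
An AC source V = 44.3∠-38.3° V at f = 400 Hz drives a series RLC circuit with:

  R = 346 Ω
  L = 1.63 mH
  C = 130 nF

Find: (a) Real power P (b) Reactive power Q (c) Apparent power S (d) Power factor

Step 1 — Angular frequency: ω = 2π·f = 2π·400 = 2513 rad/s.
Step 2 — Component impedances:
  R: Z = R = 346 Ω
  L: Z = jωL = j·2513·0.00163 = 0 + j4.097 Ω
  C: Z = 1/(jωC) = -j/(ω·C) = 0 - j3061 Ω
Step 3 — Series combination: Z_total = R + L + C = 346 - j3057 Ω = 3076∠-83.5° Ω.
Step 4 — Source phasor: V = 44.3∠-38.3° V = 34.77 - j27.46 V.
Step 5 — Current: I = V / Z = 0.01014 + j0.01023 A = 0.0144∠45.2° A.
Step 6 — Complex power: S = V·I* = 0.07176 - j0.6339 VA.
Step 7 — Real power: P = Re(S) = 0.07176 W.
Step 8 — Reactive power: Q = Im(S) = -0.6339 VAR.
Step 9 — Apparent power: |S| = 0.638 VA.
Step 10 — Power factor: PF = P/|S| = 0.1125 (leading).

(a) P = 0.07176 W  (b) Q = -0.6339 VAR  (c) S = 0.638 VA  (d) PF = 0.1125 (leading)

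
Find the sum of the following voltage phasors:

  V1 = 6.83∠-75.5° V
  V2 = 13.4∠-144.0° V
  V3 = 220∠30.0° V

Step 1 — Convert each phasor to rectangular form:
  V1 = 6.83·(cos(-75.5°) + j·sin(-75.5°)) = 1.71 - j6.612 V
  V2 = 13.4·(cos(-144.0°) + j·sin(-144.0°)) = -10.84 - j7.876 V
  V3 = 220·(cos(30.0°) + j·sin(30.0°)) = 190.5 + j110 V
Step 2 — Sum components: V_total = 181.4 + j95.51 V.
Step 3 — Convert to polar: |V_total| = 205 V, ∠V_total = 27.8°.

V_total = 205∠27.8° V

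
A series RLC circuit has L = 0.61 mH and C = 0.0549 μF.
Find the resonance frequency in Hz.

Step 1 — Resonance condition Im(Z)=0 gives ω₀ = 1/√(LC).
Step 2 — ω₀ = 1/√(0.00061·5.49e-08) = 1.728e+05 rad/s.
Step 3 — f₀ = ω₀/(2π) = 2.75e+04 Hz.

f₀ = 2.75e+04 Hz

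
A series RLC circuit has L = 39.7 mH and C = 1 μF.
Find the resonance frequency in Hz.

Step 1 — Resonance condition Im(Z)=0 gives ω₀ = 1/√(LC).
Step 2 — ω₀ = 1/√(0.0397·1e-06) = 5019 rad/s.
Step 3 — f₀ = ω₀/(2π) = 798.8 Hz.

f₀ = 798.8 Hz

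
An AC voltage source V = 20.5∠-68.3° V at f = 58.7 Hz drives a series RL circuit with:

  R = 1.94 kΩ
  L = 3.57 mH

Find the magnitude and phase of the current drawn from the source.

Step 1 — Angular frequency: ω = 2π·f = 2π·58.7 = 368.8 rad/s.
Step 2 — Component impedances:
  R: Z = R = 1940 Ω
  L: Z = jωL = j·368.8·0.00357 = 0 + j1.317 Ω
Step 3 — Series combination: Z_total = R + L = 1940 + j1.317 Ω = 1940∠0.0° Ω.
Step 4 — Source phasor: V = 20.5∠-68.3° V = 7.58 - j19.05 V.
Step 5 — Ohm's law: I = V / Z_total = (7.58 - j19.05) / (1940 + j1.317) = 0.0039 - j0.009821 A.
Step 6 — Convert to polar: |I| = 0.01057 A, ∠I = -68.3°.

I = 0.01057∠-68.3° A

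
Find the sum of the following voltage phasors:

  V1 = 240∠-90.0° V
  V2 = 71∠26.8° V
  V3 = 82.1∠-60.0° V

Step 1 — Convert each phasor to rectangular form:
  V1 = 240·(cos(-90.0°) + j·sin(-90.0°)) = 0 - j240 V
  V2 = 71·(cos(26.8°) + j·sin(26.8°)) = 63.37 + j32.01 V
  V3 = 82.1·(cos(-60.0°) + j·sin(-60.0°)) = 41.05 - j71.1 V
Step 2 — Sum components: V_total = 104.4 - j279.1 V.
Step 3 — Convert to polar: |V_total| = 298 V, ∠V_total = -69.5°.

V_total = 298∠-69.5° V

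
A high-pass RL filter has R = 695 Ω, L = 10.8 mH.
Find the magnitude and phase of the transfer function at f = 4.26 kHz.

Step 1 — Angular frequency: ω = 2π·4260 = 2.677e+04 rad/s.
Step 2 — Transfer function: H(jω) = jωL/(R + jωL).
Step 3 — Numerator jωL = j·289.1; denominator R + jωL = 695 + j289.1.
Step 4 — H = 0.1475 + j0.3546.
Step 5 — Magnitude: |H| = 0.384 (-8.3 dB); phase: φ = 67.4°.

|H| = 0.384 (-8.3 dB), φ = 67.4°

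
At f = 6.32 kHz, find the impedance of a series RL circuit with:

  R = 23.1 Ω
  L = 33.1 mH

Step 1 — Angular frequency: ω = 2π·f = 2π·6320 = 3.971e+04 rad/s.
Step 2 — Component impedances:
  R: Z = R = 23.1 Ω
  L: Z = jωL = j·3.971e+04·0.0331 = 0 + j1314 Ω
Step 3 — Series combination: Z_total = R + L = 23.1 + j1314 Ω = 1315∠89.0° Ω.

Z = 23.1 + j1314 Ω = 1315∠89.0° Ω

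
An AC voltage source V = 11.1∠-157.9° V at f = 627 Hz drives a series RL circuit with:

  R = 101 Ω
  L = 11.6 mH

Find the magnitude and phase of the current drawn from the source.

Step 1 — Angular frequency: ω = 2π·f = 2π·627 = 3940 rad/s.
Step 2 — Component impedances:
  R: Z = R = 101 Ω
  L: Z = jωL = j·3940·0.0116 = 0 + j45.7 Ω
Step 3 — Series combination: Z_total = R + L = 101 + j45.7 Ω = 110.9∠24.3° Ω.
Step 4 — Source phasor: V = 11.1∠-157.9° V = -10.28 - j4.176 V.
Step 5 — Ohm's law: I = V / Z_total = (-10.28 - j4.176) / (101 + j45.7) = -0.1001 + j0.003922 A.
Step 6 — Convert to polar: |I| = 0.1001 A, ∠I = 177.8°.

I = 0.1001∠177.8° A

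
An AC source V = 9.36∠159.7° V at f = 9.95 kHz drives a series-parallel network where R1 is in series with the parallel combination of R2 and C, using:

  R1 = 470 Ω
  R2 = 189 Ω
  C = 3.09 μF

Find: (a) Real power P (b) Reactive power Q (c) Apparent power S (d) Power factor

Step 1 — Angular frequency: ω = 2π·f = 2π·9950 = 6.252e+04 rad/s.
Step 2 — Component impedances:
  R1: Z = R = 470 Ω
  R2: Z = R = 189 Ω
  C: Z = 1/(jωC) = -j/(ω·C) = 0 - j5.177 Ω
Step 3 — Parallel branch: R2 || C = 1/(1/R2 + 1/C) = 0.1417 - j5.173 Ω.
Step 4 — Series with R1: Z_total = R1 + (R2 || C) = 470.1 - j5.173 Ω = 470.2∠-0.6° Ω.
Step 5 — Source phasor: V = 9.36∠159.7° V = -8.779 + j3.247 V.
Step 6 — Current: I = V / Z = -0.01875 + j0.006701 A = 0.01991∠160.3° A.
Step 7 — Complex power: S = V·I* = 0.1863 - j0.00205 VA.
Step 8 — Real power: P = Re(S) = 0.1863 W.
Step 9 — Reactive power: Q = Im(S) = -0.00205 VAR.
Step 10 — Apparent power: |S| = 0.1863 VA.
Step 11 — Power factor: PF = P/|S| = 0.9999 (leading).

(a) P = 0.1863 W  (b) Q = -0.00205 VAR  (c) S = 0.1863 VA  (d) PF = 0.9999 (leading)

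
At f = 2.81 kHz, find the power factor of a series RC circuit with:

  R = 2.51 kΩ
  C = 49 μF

Step 1 — Angular frequency: ω = 2π·f = 2π·2810 = 1.766e+04 rad/s.
Step 2 — Component impedances:
  R: Z = R = 2510 Ω
  C: Z = 1/(jωC) = -j/(ω·C) = 0 - j1.156 Ω
Step 3 — Series combination: Z_total = R + C = 2510 - j1.156 Ω = 2510∠-0.0° Ω.
Step 4 — Power factor: PF = cos(φ) = Re(Z)/|Z| = 2510/2510 = 1.
Step 5 — Type: Im(Z) = -1.156 ⇒ leading (phase φ = -0.0°).

PF = 1 (leading, φ = -0.0°)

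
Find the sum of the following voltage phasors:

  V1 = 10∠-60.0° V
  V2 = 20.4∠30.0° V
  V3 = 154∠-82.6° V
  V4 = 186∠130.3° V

Step 1 — Convert each phasor to rectangular form:
  V1 = 10·(cos(-60.0°) + j·sin(-60.0°)) = 5 - j8.66 V
  V2 = 20.4·(cos(30.0°) + j·sin(30.0°)) = 17.67 + j10.2 V
  V3 = 154·(cos(-82.6°) + j·sin(-82.6°)) = 19.83 - j152.7 V
  V4 = 186·(cos(130.3°) + j·sin(130.3°)) = -120.3 + j141.9 V
Step 2 — Sum components: V_total = -77.8 - j9.321 V.
Step 3 — Convert to polar: |V_total| = 78.36 V, ∠V_total = -173.2°.

V_total = 78.36∠-173.2° V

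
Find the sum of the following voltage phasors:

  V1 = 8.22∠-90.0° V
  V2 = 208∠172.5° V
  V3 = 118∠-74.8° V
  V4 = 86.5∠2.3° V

Step 1 — Convert each phasor to rectangular form:
  V1 = 8.22·(cos(-90.0°) + j·sin(-90.0°)) = 0 - j8.22 V
  V2 = 208·(cos(172.5°) + j·sin(172.5°)) = -206.2 + j27.15 V
  V3 = 118·(cos(-74.8°) + j·sin(-74.8°)) = 30.94 - j113.9 V
  V4 = 86.5·(cos(2.3°) + j·sin(2.3°)) = 86.43 + j3.471 V
Step 2 — Sum components: V_total = -88.85 - j91.47 V.
Step 3 — Convert to polar: |V_total| = 127.5 V, ∠V_total = -134.2°.

V_total = 127.5∠-134.2° V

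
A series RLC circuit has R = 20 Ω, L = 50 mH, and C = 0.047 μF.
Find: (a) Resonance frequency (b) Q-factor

Step 1 — Resonance condition Im(Z)=0 gives ω₀ = 1/√(LC).
Step 2 — ω₀ = 1/√(0.05·4.7e-08) = 2.063e+04 rad/s.
Step 3 — f₀ = ω₀/(2π) = 3283 Hz.
Step 4 — Series Q: Q = ω₀L/R = 2.063e+04·0.05/20 = 51.57.

(a) f₀ = 3283 Hz  (b) Q = 51.57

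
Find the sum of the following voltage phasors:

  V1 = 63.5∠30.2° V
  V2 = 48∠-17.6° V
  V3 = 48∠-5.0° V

Step 1 — Convert each phasor to rectangular form:
  V1 = 63.5·(cos(30.2°) + j·sin(30.2°)) = 54.88 + j31.94 V
  V2 = 48·(cos(-17.6°) + j·sin(-17.6°)) = 45.75 - j14.51 V
  V3 = 48·(cos(-5.0°) + j·sin(-5.0°)) = 47.82 - j4.183 V
Step 2 — Sum components: V_total = 148.5 + j13.24 V.
Step 3 — Convert to polar: |V_total| = 149 V, ∠V_total = 5.1°.

V_total = 149∠5.1° V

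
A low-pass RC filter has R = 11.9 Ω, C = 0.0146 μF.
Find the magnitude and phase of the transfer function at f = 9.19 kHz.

Step 1 — Angular frequency: ω = 2π·9190 = 5.774e+04 rad/s.
Step 2 — Transfer function: H(jω) = 1/(1 + jωRC).
Step 3 — Denominator: 1 + jωRC = 1 + j·5.774e+04·11.9·1.46e-08 = 1 + j0.01003.
Step 4 — H = 0.9999 - j0.01003.
Step 5 — Magnitude: |H| = 0.9999 (-0.0 dB); phase: φ = -0.6°.

|H| = 0.9999 (-0.0 dB), φ = -0.6°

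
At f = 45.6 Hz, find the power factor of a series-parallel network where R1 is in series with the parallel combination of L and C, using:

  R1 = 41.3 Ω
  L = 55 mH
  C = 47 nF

Step 1 — Angular frequency: ω = 2π·f = 2π·45.6 = 286.5 rad/s.
Step 2 — Component impedances:
  R1: Z = R = 41.3 Ω
  L: Z = jωL = j·286.5·0.055 = 0 + j15.76 Ω
  C: Z = 1/(jωC) = -j/(ω·C) = 0 - j7.426e+04 Ω
Step 3 — Parallel branch: L || C = 1/(1/L + 1/C) = 0 + j15.76 Ω.
Step 4 — Series with R1: Z_total = R1 + (L || C) = 41.3 + j15.76 Ω = 44.21∠20.9° Ω.
Step 5 — Power factor: PF = cos(φ) = Re(Z)/|Z| = 41.3/44.205 = 0.9343.
Step 6 — Type: Im(Z) = 15.76 ⇒ lagging (phase φ = 20.9°).

PF = 0.9343 (lagging, φ = 20.9°)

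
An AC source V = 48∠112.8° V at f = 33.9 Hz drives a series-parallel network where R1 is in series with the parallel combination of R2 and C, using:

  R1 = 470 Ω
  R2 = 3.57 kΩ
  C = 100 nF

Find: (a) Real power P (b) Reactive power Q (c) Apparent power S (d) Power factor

Step 1 — Angular frequency: ω = 2π·f = 2π·33.9 = 213 rad/s.
Step 2 — Component impedances:
  R1: Z = R = 470 Ω
  R2: Z = R = 3570 Ω
  C: Z = 1/(jωC) = -j/(ω·C) = 0 - j4.695e+04 Ω
Step 3 — Parallel branch: R2 || C = 1/(1/R2 + 1/C) = 3549 - j269.9 Ω.
Step 4 — Series with R1: Z_total = R1 + (R2 || C) = 4019 - j269.9 Ω = 4029∠-3.8° Ω.
Step 5 — Source phasor: V = 48∠112.8° V = -18.6 + j44.25 V.
Step 6 — Current: I = V / Z = -0.005343 + j0.01065 A = 0.01192∠116.6° A.
Step 7 — Complex power: S = V·I* = 0.5706 - j0.03832 VA.
Step 8 — Real power: P = Re(S) = 0.5706 W.
Step 9 — Reactive power: Q = Im(S) = -0.03832 VAR.
Step 10 — Apparent power: |S| = 0.5719 VA.
Step 11 — Power factor: PF = P/|S| = 0.9978 (leading).

(a) P = 0.5706 W  (b) Q = -0.03832 VAR  (c) S = 0.5719 VA  (d) PF = 0.9978 (leading)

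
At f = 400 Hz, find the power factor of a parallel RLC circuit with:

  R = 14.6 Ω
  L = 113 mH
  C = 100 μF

Step 1 — Angular frequency: ω = 2π·f = 2π·400 = 2513 rad/s.
Step 2 — Component impedances:
  R: Z = R = 14.6 Ω
  L: Z = jωL = j·2513·0.113 = 0 + j284 Ω
  C: Z = 1/(jωC) = -j/(ω·C) = 0 - j3.979 Ω
Step 3 — Parallel combination: 1/Z_total = 1/R + 1/L + 1/C; Z_total = 1.036 - j3.749 Ω = 3.89∠-74.5° Ω.
Step 4 — Power factor: PF = cos(φ) = Re(Z)/|Z| = 1.0362/3.8896 = 0.2664.
Step 5 — Type: Im(Z) = -3.749 ⇒ leading (phase φ = -74.5°).

PF = 0.2664 (leading, φ = -74.5°)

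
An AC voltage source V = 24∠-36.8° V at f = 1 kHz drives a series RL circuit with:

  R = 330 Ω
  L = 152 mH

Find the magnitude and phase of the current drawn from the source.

Step 1 — Angular frequency: ω = 2π·f = 2π·1000 = 6283 rad/s.
Step 2 — Component impedances:
  R: Z = R = 330 Ω
  L: Z = jωL = j·6283·0.152 = 0 + j955 Ω
Step 3 — Series combination: Z_total = R + L = 330 + j955 Ω = 1010∠70.9° Ω.
Step 4 — Source phasor: V = 24∠-36.8° V = 19.22 - j14.38 V.
Step 5 — Ohm's law: I = V / Z_total = (19.22 - j14.38) / (330 + j955) = -0.007236 - j0.02262 A.
Step 6 — Convert to polar: |I| = 0.02375 A, ∠I = -107.7°.

I = 0.02375∠-107.7° A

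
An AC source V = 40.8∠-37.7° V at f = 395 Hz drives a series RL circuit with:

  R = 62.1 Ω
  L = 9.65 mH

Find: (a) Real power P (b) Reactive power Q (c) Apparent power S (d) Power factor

Step 1 — Angular frequency: ω = 2π·f = 2π·395 = 2482 rad/s.
Step 2 — Component impedances:
  R: Z = R = 62.1 Ω
  L: Z = jωL = j·2482·0.00965 = 0 + j23.95 Ω
Step 3 — Series combination: Z_total = R + L = 62.1 + j23.95 Ω = 66.56∠21.1° Ω.
Step 4 — Source phasor: V = 40.8∠-37.7° V = 32.28 - j24.95 V.
Step 5 — Current: I = V / Z = 0.3176 - j0.5243 A = 0.613∠-58.8° A.
Step 6 — Complex power: S = V·I* = 23.33 + j9 VA.
Step 7 — Real power: P = Re(S) = 23.33 W.
Step 8 — Reactive power: Q = Im(S) = 9 VAR.
Step 9 — Apparent power: |S| = 25.01 VA.
Step 10 — Power factor: PF = P/|S| = 0.933 (lagging).

(a) P = 23.33 W  (b) Q = 9 VAR  (c) S = 25.01 VA  (d) PF = 0.933 (lagging)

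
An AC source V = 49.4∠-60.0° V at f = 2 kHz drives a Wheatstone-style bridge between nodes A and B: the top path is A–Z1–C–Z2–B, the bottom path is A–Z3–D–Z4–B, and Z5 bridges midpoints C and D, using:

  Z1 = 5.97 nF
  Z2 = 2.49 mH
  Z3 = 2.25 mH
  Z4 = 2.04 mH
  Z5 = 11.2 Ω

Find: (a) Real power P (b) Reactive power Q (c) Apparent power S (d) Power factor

Step 1 — Angular frequency: ω = 2π·f = 2π·2000 = 1.257e+04 rad/s.
Step 2 — Component impedances:
  Z1: Z = 1/(jωC) = -j/(ω·C) = 0 - j1.333e+04 Ω
  Z2: Z = jωL = j·1.257e+04·0.00249 = 0 + j31.29 Ω
  Z3: Z = jωL = j·1.257e+04·0.00225 = 0 + j28.27 Ω
  Z4: Z = jωL = j·1.257e+04·0.00204 = 0 + j25.64 Ω
  Z5: Z = R = 11.2 Ω
Step 3 — Bridge requires nodal analysis (the Z5 bridge couples midpoints C and D, so the two paths cannot be reduced to a simple series/parallel combination). Setting node B to ground and injecting 1 A at node A, the 3-node admittance system at A, C, D solves to V_A = Z_AB = 2.208 + j42.86 Ω = 42.91∠87.1° Ω.
Step 4 — Source phasor: V = 49.4∠-60.0° V = 24.7 - j42.78 V.
Step 5 — Current: I = V / Z = -0.966 - j0.6261 A = 1.151∠-147.1° A.
Step 6 — Complex power: S = V·I* = 2.926 + j56.79 VA.
Step 7 — Real power: P = Re(S) = 2.926 W.
Step 8 — Reactive power: Q = Im(S) = 56.79 VAR.
Step 9 — Apparent power: |S| = 56.87 VA.
Step 10 — Power factor: PF = P/|S| = 0.05145 (lagging).

(a) P = 2.926 W  (b) Q = 56.79 VAR  (c) S = 56.87 VA  (d) PF = 0.05145 (lagging)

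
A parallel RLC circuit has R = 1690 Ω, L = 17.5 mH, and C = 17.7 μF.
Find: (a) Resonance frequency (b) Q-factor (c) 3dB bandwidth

Step 1 — Resonance: ω₀ = 1/√(LC) = 1/√(0.0175·1.77e-05) = 1797 rad/s.
Step 2 — f₀ = ω₀/(2π) = 286 Hz.
Step 3 — Parallel Q: Q = R/(ω₀L) = 1690/(1797·0.0175) = 53.75.
Step 4 — Bandwidth: Δω = ω₀/Q = 33.43 rad/s; BW = Δω/(2π) = 5.321 Hz.

(a) f₀ = 286 Hz  (b) Q = 53.75  (c) BW = 5.321 Hz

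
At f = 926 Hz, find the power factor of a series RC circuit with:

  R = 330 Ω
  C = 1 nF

Step 1 — Angular frequency: ω = 2π·f = 2π·926 = 5818 rad/s.
Step 2 — Component impedances:
  R: Z = R = 330 Ω
  C: Z = 1/(jωC) = -j/(ω·C) = 0 - j1.719e+05 Ω
Step 3 — Series combination: Z_total = R + C = 330 - j1.719e+05 Ω = 1.719e+05∠-89.9° Ω.
Step 4 — Power factor: PF = cos(φ) = Re(Z)/|Z| = 330/1.719e+05 = 0.00192.
Step 5 — Type: Im(Z) = -1.719e+05 ⇒ leading (phase φ = -89.9°).

PF = 0.00192 (leading, φ = -89.9°)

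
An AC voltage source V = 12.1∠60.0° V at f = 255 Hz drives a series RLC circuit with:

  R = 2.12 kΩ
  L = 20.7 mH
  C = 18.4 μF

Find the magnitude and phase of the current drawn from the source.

Step 1 — Angular frequency: ω = 2π·f = 2π·255 = 1602 rad/s.
Step 2 — Component impedances:
  R: Z = R = 2120 Ω
  L: Z = jωL = j·1602·0.0207 = 0 + j33.17 Ω
  C: Z = 1/(jωC) = -j/(ω·C) = 0 - j33.92 Ω
Step 3 — Series combination: Z_total = R + L + C = 2120 - j0.7547 Ω = 2120∠-0.0° Ω.
Step 4 — Source phasor: V = 12.1∠60.0° V = 6.05 + j10.48 V.
Step 5 — Ohm's law: I = V / Z_total = (6.05 + j10.48) / (2120 - j0.7547) = 0.002852 + j0.004944 A.
Step 6 — Convert to polar: |I| = 0.005708 A, ∠I = 60.0°.

I = 0.005708∠60.0° A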